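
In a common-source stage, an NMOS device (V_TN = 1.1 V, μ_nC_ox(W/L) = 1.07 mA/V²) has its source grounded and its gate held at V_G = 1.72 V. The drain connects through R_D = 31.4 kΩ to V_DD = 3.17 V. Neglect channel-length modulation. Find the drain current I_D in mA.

I_D = 0.0957 mA

V_GS = V_G = 1.72 V, so V_ov = 1.72 − 1.1 = 0.62 V.
Assume saturation: I_D = ½ k_n V_ov² = 0.5 × 1.07 × 0.62² = 0.206 mA, giving V_DS = V_DD − I_D R_D = 3.17 − 0.206 × 31.4 = -3.29 V.
But -3.29 V < V_ov = 0.62 V, so the device is actually in triode.
In triode I_D = k_n[V_ov V_DS − ½ V_DS²] and I_D = (V_DD − V_DS)/R_D. Equating: 16.8 V_DS² − 21.83 V_DS + 3.17 = 0, giving V_DS = 0.167 V (the root below V_ov).
I_D = (3.17 − 0.167) / 31.4 = 0.0957 mA.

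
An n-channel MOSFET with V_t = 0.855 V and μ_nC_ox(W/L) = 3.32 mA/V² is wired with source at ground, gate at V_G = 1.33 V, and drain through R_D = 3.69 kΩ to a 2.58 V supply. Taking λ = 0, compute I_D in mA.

V_GS = V_G = 1.33 V, so V_ov = 1.33 − 0.855 = 0.475 V.
Assume saturation: I_D = ½ k_n V_ov² = 0.5 × 3.32 × 0.475² = 0.375 mA, giving V_DS = V_DD − I_D R_D = 2.58 − 0.375 × 3.69 = 1.2 V.
V_DS = 1.2 V ≥ V_ov = 0.475 V, confirming saturation.

I_D = 0.375 mA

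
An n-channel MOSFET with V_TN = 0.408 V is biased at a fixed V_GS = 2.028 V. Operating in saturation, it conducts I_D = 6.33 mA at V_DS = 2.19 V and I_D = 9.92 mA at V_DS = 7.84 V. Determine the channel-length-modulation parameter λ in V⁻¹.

λ = 0.129 V⁻¹

With V_GS fixed, I_D ∝ (1 + λ V_DS) in saturation, so I_D2/I_D1 = (1 + λ V_DS2)/(1 + λ V_DS1).
9.92/6.33 = 1.567 = (1 + 7.84 λ)/(1 + 2.19 λ).
Solving: λ (I_D1 V_DS2 − I_D2 V_DS1) = I_D2 − I_D1, so λ = (9.92 − 6.33) / (6.33 × 7.84 − 9.92 × 2.19) = 3.59 / 27.9 = 0.129 V⁻¹.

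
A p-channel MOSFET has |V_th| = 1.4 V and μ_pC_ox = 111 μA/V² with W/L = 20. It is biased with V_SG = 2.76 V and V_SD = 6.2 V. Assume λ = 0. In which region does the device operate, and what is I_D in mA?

Saturation; I_D = 2.05 mA

k_p = μ_pC_ox · (W/L) = 2.22 mA/V².
V_ov = V_SG − |V_th| = 2.76 − 1.4 = 1.36 V.
Since V_SD = 6.2 V ≥ V_ov = 1.36 V, the device is in saturation.
I_D = ½ k_p V_ov² = 0.5 × 2.22 × 1.36² = 2.05 mA.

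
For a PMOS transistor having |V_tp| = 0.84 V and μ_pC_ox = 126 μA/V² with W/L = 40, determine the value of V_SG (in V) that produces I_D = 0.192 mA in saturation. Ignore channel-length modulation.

k_p = μ_pC_ox · (W/L) = 5.04 mA/V².
In saturation I_D = ½ k_p (V_SG − |V_tp|)², so V_SG − |V_tp| = √(2 I_D / k_p) = √(2 × 0.192 / 5.04) = 0.276 V.
V_SG = 0.84 + 0.276 = 1.12 V.

V_SG = 1.12 V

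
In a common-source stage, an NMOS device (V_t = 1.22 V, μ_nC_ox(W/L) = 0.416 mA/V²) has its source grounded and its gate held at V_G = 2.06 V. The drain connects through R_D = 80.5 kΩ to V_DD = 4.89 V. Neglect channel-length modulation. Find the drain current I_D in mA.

V_GS = V_G = 2.06 V, so V_ov = 2.06 − 1.22 = 0.84 V.
Assume saturation: I_D = ½ k_n V_ov² = 0.5 × 0.416 × 0.84² = 0.147 mA, giving V_DS = V_DD − I_D R_D = 4.89 − 0.147 × 80.5 = -6.92 V.
But -6.92 V < V_ov = 0.84 V, so the device is actually in triode.
In triode I_D = k_n[V_ov V_DS − ½ V_DS²] and I_D = (V_DD − V_DS)/R_D. Equating: 16.7 V_DS² − 29.13 V_DS + 4.89 = 0, giving V_DS = 0.188 V (the root below V_ov).
I_D = (4.89 − 0.188) / 80.5 = 0.0584 mA.

I_D = 0.0584 mA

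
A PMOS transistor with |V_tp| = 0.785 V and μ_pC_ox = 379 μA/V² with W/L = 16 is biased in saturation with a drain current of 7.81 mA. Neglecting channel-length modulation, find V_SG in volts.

V_SG = 2.39 V

k_p = μ_pC_ox · (W/L) = 6.064 mA/V².
In saturation I_D = ½ k_p (V_SG − |V_tp|)², so V_SG − |V_tp| = √(2 I_D / k_p) = √(2 × 7.81 / 6.064) = 1.6 V.
V_SG = 0.785 + 1.6 = 2.39 V.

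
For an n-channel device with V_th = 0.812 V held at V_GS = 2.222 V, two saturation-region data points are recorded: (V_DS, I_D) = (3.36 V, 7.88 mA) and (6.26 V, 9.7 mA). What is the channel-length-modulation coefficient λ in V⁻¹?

λ = 0.109 V⁻¹

With V_GS fixed, I_D ∝ (1 + λ V_DS) in saturation, so I_D2/I_D1 = (1 + λ V_DS2)/(1 + λ V_DS1).
9.7/7.88 = 1.231 = (1 + 6.26 λ)/(1 + 3.36 λ).
Solving: λ (I_D1 V_DS2 − I_D2 V_DS1) = I_D2 − I_D1, so λ = (9.7 − 7.88) / (7.88 × 6.26 − 9.7 × 3.36) = 1.82 / 16.7 = 0.109 V⁻¹.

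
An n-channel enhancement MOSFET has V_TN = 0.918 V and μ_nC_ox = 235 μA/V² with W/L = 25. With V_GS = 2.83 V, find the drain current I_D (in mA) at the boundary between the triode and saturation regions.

I_D = 10.7 mA

At the boundary V_DS = V_ov = V_GS − V_TN = 2.83 − 0.918 = 1.91 V.
k_n = μ_nC_ox · (W/L) = 5.875 mA/V².
I_D = ½ k_n V_ov² = 0.5 × 5.875 × 1.91² = 10.7 mA.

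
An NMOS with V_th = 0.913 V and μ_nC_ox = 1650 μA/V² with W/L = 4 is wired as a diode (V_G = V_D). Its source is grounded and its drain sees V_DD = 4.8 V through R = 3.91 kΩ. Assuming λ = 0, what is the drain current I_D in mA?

With gate tied to drain, V_GS = V_DS ≥ V_GS − V_th, so the device is in saturation.
k_n = μ_nC_ox · (W/L) = 6.6 mA/V².
KCL at the drain: ½ k_n (V_GS − V_th)² = (V_DD − V_GS)/R.
Let x = V_GS − 0.913. Then 12.9 x² + x − 3.887 = 0, giving x = 0.511 V (positive root), so V_GS = 1.42 V.
I_D = (V_DD − V_GS)/R = (4.8 − 1.42) / 3.91 = 0.863 mA.

I_D = 0.863 mA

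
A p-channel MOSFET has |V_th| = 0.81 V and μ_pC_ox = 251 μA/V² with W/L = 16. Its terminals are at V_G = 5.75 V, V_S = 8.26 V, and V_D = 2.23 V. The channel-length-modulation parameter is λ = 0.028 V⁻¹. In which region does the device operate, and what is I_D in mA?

V_SG = V_S − V_G = 8.26 − 5.75 = 2.51 V; V_SD = V_S − V_D = 8.26 − 2.23 = 6.03 V.
k_p = μ_pC_ox · (W/L) = 4.016 mA/V².
V_ov = V_SG − |V_th| = 2.51 − 0.81 = 1.7 V.
Since V_SD = 6.03 V ≥ V_ov = 1.7 V, the device is in saturation.
I_D = ½ k_p V_ov² (1 + λ V_SD) = 0.5 × 4.016 × 1.7² × (1 + 0.028 × 6.03) = 6.78 mA.

Saturation; I_D = 6.78 mA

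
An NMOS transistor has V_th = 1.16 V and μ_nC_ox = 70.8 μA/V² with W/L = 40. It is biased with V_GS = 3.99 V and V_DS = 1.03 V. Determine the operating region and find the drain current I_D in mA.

Triode; I_D = 6.75 mA

k_n = μ_nC_ox · (W/L) = 2.832 mA/V².
V_ov = V_GS − V_th = 3.99 − 1.16 = 2.83 V.
Since V_DS = 1.03 V < V_ov = 2.83 V, the device is in the triode region.
I_D = k_n [V_ov · V_DS − ½ V_DS²] = 2.832 × [2.83 × 1.03 − 0.5 × 1.03²] = 6.75 mA.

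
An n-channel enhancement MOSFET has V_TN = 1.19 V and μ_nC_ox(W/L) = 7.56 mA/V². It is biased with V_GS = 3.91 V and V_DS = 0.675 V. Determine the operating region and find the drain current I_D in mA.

Triode; I_D = 12.2 mA

V_ov = V_GS − V_TN = 3.91 − 1.19 = 2.72 V.
Since V_DS = 0.675 V < V_ov = 2.72 V, the device is in the triode region.
I_D = k_n [V_ov · V_DS − ½ V_DS²] = 7.56 × [2.72 × 0.675 − 0.5 × 0.675²] = 12.2 mA.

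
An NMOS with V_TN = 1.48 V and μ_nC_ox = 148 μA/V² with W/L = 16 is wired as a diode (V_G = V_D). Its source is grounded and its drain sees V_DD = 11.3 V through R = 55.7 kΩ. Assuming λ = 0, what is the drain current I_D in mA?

With gate tied to drain, V_GS = V_DS ≥ V_GS − V_TN, so the device is in saturation.
k_n = μ_nC_ox · (W/L) = 2.368 mA/V².
KCL at the drain: ½ k_n (V_GS − V_TN)² = (V_DD − V_GS)/R.
Let x = V_GS − 1.48. Then 65.9 x² + x − 9.82 = 0, giving x = 0.378 V (positive root), so V_GS = 1.86 V.
I_D = (V_DD − V_GS)/R = (11.3 − 1.86) / 55.7 = 0.17 mA.

I_D = 0.170 mA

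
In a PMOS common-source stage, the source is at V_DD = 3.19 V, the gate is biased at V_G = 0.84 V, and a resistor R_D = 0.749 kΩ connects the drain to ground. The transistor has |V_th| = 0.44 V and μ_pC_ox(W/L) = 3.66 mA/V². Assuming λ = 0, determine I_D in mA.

I_D = 3.47 mA

V_SG = V_DD − V_G = 3.19 − 0.84 = 2.35 V, so V_ov = 2.35 − 0.44 = 1.91 V.
Assume saturation: I_D = ½ k_p V_ov² = 0.5 × 3.66 × 1.91² = 6.68 mA, giving V_SD = V_DD − I_D R_D = 3.19 − 6.68 × 0.749 = -1.81 V.
But -1.81 V < V_ov = 1.91 V, so the device is actually in triode.
In triode I_D = k_p[V_ov V_SD − ½ V_SD²] and I_D = (V_DD − V_SD)/R_D. Equating: 1.37 V_SD² − 6.236 V_SD + 3.19 = 0, giving V_SD = 0.587 V (the root below V_ov).
I_D = (3.19 − 0.587) / 0.749 = 3.47 mA.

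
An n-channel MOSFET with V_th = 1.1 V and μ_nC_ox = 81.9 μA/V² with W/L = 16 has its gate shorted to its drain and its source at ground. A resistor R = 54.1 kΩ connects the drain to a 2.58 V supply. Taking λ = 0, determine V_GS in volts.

With gate tied to drain, V_GS = V_DS ≥ V_GS − V_th, so the device is in saturation.
k_n = μ_nC_ox · (W/L) = 1.31 mA/V².
KCL at the drain: ½ k_n (V_GS − V_th)² = (V_DD − V_GS)/R.
Let x = V_GS − 1.1. Then 35.4 x² + x − 1.48 = 0, giving x = 0.191 V (positive root), so V_GS = 1.29 V.
I_D = (V_DD − V_GS)/R = (2.58 − 1.29) / 54.1 = 0.0238 mA.

V_GS = 1.29 V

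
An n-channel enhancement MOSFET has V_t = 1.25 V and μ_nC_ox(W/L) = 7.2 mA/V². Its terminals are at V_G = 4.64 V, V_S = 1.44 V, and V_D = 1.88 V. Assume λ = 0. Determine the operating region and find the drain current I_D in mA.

V_GS = V_G − V_S = 4.64 − 1.44 = 3.2 V; V_DS = V_D − V_S = 1.88 − 1.44 = 0.44 V.
V_ov = V_GS − V_t = 3.2 − 1.25 = 1.95 V.
Since V_DS = 0.44 V < V_ov = 1.95 V, the device is in the triode region.
I_D = k_n [V_ov · V_DS − ½ V_DS²] = 7.2 × [1.95 × 0.44 − 0.5 × 0.44²] = 5.48 mA.

Triode; I_D = 5.48 mA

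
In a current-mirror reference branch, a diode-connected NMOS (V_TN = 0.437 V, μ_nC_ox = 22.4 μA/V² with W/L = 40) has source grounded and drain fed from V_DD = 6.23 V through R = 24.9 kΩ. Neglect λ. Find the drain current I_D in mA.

I_D = 0.205 mA

With gate tied to drain, V_GS = V_DS ≥ V_GS − V_TN, so the device is in saturation.
k_n = μ_nC_ox · (W/L) = 0.896 mA/V².
KCL at the drain: ½ k_n (V_GS − V_TN)² = (V_DD − V_GS)/R.
Let x = V_GS − 0.437. Then 11.2 x² + x − 5.793 = 0, giving x = 0.677 V (positive root), so V_GS = 1.11 V.
I_D = (V_DD − V_GS)/R = (6.23 − 1.11) / 24.9 = 0.205 mA.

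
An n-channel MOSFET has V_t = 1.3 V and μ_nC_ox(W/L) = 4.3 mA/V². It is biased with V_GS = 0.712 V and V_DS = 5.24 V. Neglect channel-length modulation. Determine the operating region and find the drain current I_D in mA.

Cutoff; I_D = 0 mA

V_GS = 0.712 V < V_t = 1.3 V, so the transistor is in cutoff.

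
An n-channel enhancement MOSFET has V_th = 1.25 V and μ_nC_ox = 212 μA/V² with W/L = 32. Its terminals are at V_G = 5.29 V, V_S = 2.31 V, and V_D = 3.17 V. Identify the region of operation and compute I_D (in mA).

V_GS = V_G − V_S = 5.29 − 2.31 = 2.98 V; V_DS = V_D − V_S = 3.17 − 2.31 = 0.86 V.
k_n = μ_nC_ox · (W/L) = 6.784 mA/V².
V_ov = V_GS − V_th = 2.98 − 1.25 = 1.73 V.
Since V_DS = 0.86 V < V_ov = 1.73 V, the device is in the triode region.
I_D = k_n [V_ov · V_DS − ½ V_DS²] = 6.784 × [1.73 × 0.86 − 0.5 × 0.86²] = 7.58 mA.

Triode; I_D = 7.58 mA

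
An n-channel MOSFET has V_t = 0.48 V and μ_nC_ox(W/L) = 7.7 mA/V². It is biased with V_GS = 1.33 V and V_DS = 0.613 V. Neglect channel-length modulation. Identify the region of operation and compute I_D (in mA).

Triode; I_D = 2.57 mA

V_ov = V_GS − V_t = 1.33 − 0.48 = 0.85 V.
Since V_DS = 0.613 V < V_ov = 0.85 V, the device is in the triode region.
I_D = k_n [V_ov · V_DS − ½ V_DS²] = 7.7 × [0.85 × 0.613 − 0.5 × 0.613²] = 2.57 mA.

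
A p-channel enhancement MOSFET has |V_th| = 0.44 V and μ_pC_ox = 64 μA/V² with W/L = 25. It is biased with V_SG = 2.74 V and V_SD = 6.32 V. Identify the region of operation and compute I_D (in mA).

Saturation; I_D = 4.23 mA

k_p = μ_pC_ox · (W/L) = 1.6 mA/V².
V_ov = V_SG − |V_th| = 2.74 − 0.44 = 2.3 V.
Since V_SD = 6.32 V ≥ V_ov = 2.3 V, the device is in saturation.
I_D = ½ k_p V_ov² = 0.5 × 1.6 × 2.3² = 4.23 mA.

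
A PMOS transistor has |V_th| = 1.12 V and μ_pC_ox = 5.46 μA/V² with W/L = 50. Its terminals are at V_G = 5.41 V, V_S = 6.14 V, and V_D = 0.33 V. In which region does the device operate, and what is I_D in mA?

Cutoff; I_D = 0 mA

V_SG = V_S − V_G = 6.14 − 5.41 = 0.73 V; V_SD = V_S − V_D = 6.14 − 0.33 = 5.81 V.
V_SG = 0.73 V < |V_th| = 1.12 V, so the transistor is in cutoff.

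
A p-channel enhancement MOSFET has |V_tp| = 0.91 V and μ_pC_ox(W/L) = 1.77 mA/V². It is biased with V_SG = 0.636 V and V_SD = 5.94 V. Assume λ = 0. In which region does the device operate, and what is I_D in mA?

Cutoff; I_D = 0 mA

V_SG = 0.636 V < |V_tp| = 0.91 V, so the transistor is in cutoff.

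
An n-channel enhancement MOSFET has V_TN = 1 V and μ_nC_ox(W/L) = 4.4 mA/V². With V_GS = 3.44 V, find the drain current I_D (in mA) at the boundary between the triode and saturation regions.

I_D = 13.1 mA

At the boundary V_DS = V_ov = V_GS − V_TN = 3.44 − 1 = 2.44 V.
I_D = ½ k_n V_ov² = 0.5 × 4.4 × 2.44² = 13.1 mA.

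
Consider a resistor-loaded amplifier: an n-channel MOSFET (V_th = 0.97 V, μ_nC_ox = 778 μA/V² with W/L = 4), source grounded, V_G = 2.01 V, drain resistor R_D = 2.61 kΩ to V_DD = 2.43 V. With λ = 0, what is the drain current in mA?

V_GS = V_G = 2.01 V, so V_ov = 2.01 − 0.97 = 1.04 V.
k_n = μ_nC_ox · (W/L) = 3.112 mA/V².
Assume saturation: I_D = ½ k_n V_ov² = 0.5 × 3.112 × 1.04² = 1.68 mA, giving V_DS = V_DD − I_D R_D = 2.43 − 1.68 × 2.61 = -1.96 V.
But -1.96 V < V_ov = 1.04 V, so the device is actually in triode.
In triode I_D = k_n[V_ov V_DS − ½ V_DS²] and I_D = (V_DD − V_DS)/R_D. Equating: 4.06 V_DS² − 9.447 V_DS + 2.43 = 0, giving V_DS = 0.295 V (the root below V_ov).
I_D = (2.43 − 0.295) / 2.61 = 0.818 mA.

I_D = 0.818 mA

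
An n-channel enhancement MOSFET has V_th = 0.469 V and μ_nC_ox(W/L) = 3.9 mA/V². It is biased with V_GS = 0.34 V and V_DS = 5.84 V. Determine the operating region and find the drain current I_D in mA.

Cutoff; I_D = 0 mA

V_GS = 0.34 V < V_th = 0.469 V, so the transistor is in cutoff.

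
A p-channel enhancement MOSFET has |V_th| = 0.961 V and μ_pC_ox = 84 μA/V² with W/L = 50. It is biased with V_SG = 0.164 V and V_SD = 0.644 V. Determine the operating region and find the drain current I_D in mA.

Cutoff; I_D = 0 mA

V_SG = 0.164 V < |V_th| = 0.961 V, so the transistor is in cutoff.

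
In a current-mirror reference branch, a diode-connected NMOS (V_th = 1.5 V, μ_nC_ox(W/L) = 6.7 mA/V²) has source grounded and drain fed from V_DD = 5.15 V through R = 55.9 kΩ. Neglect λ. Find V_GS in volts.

With gate tied to drain, V_GS = V_DS ≥ V_GS − V_th, so the device is in saturation.
KCL at the drain: ½ k_n (V_GS − V_th)² = (V_DD − V_GS)/R.
Let x = V_GS − 1.5. Then 187 x² + x − 3.65 = 0, giving x = 0.137 V (positive root), so V_GS = 1.64 V.
I_D = (V_DD − V_GS)/R = (5.15 − 1.64) / 55.9 = 0.0628 mA.

V_GS = 1.64 V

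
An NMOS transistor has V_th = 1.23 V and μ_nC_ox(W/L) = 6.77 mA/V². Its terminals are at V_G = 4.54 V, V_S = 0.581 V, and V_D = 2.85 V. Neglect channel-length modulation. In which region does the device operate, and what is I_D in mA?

Triode; I_D = 24.5 mA

V_GS = V_G − V_S = 4.54 − 0.581 = 3.96 V; V_DS = V_D − V_S = 2.85 − 0.581 = 2.27 V.
V_ov = V_GS − V_th = 3.96 − 1.23 = 2.73 V.
Since V_DS = 2.27 V < V_ov = 2.73 V, the device is in the triode region.
I_D = k_n [V_ov · V_DS − ½ V_DS²] = 6.77 × [2.73 × 2.27 − 0.5 × 2.27²] = 24.5 mA.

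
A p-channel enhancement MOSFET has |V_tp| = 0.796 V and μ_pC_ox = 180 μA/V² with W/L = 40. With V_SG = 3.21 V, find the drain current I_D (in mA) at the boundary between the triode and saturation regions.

At the boundary V_SD = V_ov = V_SG − |V_tp| = 3.21 − 0.796 = 2.41 V.
k_p = μ_pC_ox · (W/L) = 7.2 mA/V².
I_D = ½ k_p V_ov² = 0.5 × 7.2 × 2.41² = 21 mA.

I_D = 21.0 mA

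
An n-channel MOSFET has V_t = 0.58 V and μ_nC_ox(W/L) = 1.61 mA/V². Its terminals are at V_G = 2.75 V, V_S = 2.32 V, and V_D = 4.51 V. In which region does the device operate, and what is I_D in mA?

V_GS = V_G − V_S = 2.75 − 2.32 = 0.43 V; V_DS = V_D − V_S = 4.51 − 2.32 = 2.19 V.
V_GS = 0.43 V < V_t = 0.58 V, so the transistor is in cutoff.

Cutoff; I_D = 0 mA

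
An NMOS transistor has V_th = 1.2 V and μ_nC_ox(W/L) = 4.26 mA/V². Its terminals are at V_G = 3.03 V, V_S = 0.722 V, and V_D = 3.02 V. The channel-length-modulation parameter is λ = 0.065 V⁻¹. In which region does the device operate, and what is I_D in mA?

V_GS = V_G − V_S = 3.03 − 0.722 = 2.31 V; V_DS = V_D − V_S = 3.02 − 0.722 = 2.3 V.
V_ov = V_GS − V_th = 2.31 − 1.2 = 1.11 V.
Since V_DS = 2.3 V ≥ V_ov = 1.11 V, the device is in saturation.
I_D = ½ k_n V_ov² (1 + λ V_DS) = 0.5 × 4.26 × 1.11² × (1 + 0.065 × 2.3) = 3.01 mA.

Saturation; I_D = 3.01 mA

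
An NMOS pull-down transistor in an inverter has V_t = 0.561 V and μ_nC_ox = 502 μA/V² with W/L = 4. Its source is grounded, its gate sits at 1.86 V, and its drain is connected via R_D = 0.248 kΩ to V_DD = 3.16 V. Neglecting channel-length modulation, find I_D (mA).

V_GS = V_G = 1.86 V, so V_ov = 1.86 − 0.561 = 1.3 V.
k_n = μ_nC_ox · (W/L) = 2.008 mA/V².
Assume saturation: I_D = ½ k_n V_ov² = 0.5 × 2.008 × 1.3² = 1.69 mA, giving V_DS = V_DD − I_D R_D = 3.16 − 1.69 × 0.248 = 2.74 V.
V_DS = 2.74 V ≥ V_ov = 1.3 V, confirming saturation.

I_D = 1.69 mA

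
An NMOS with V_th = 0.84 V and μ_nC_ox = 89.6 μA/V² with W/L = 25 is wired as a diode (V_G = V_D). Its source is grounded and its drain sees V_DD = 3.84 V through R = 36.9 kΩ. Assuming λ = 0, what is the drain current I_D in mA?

With gate tied to drain, V_GS = V_DS ≥ V_GS − V_th, so the device is in saturation.
k_n = μ_nC_ox · (W/L) = 2.24 mA/V².
KCL at the drain: ½ k_n (V_GS − V_th)² = (V_DD − V_GS)/R.
Let x = V_GS − 0.84. Then 41.3 x² + x − 3 = 0, giving x = 0.258 V (positive root), so V_GS = 1.1 V.
I_D = (V_DD − V_GS)/R = (3.84 − 1.1) / 36.9 = 0.0743 mA.

I_D = 0.0743 mA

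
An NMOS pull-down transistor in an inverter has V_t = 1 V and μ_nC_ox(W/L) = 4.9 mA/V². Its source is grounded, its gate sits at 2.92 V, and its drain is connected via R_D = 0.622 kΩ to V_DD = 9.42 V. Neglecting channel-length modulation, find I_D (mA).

V_GS = V_G = 2.92 V, so V_ov = 2.92 − 1 = 1.92 V.
Assume saturation: I_D = ½ k_n V_ov² = 0.5 × 4.9 × 1.92² = 9.03 mA, giving V_DS = V_DD − I_D R_D = 9.42 − 9.03 × 0.622 = 3.8 V.
V_DS = 3.8 V ≥ V_ov = 1.92 V, confirming saturation.

I_D = 9.03 mA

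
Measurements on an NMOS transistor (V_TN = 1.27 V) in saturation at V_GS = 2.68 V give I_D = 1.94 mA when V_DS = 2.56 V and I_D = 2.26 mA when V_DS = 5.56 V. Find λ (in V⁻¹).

λ = 0.0640 V⁻¹

With V_GS fixed, I_D ∝ (1 + λ V_DS) in saturation, so I_D2/I_D1 = (1 + λ V_DS2)/(1 + λ V_DS1).
2.26/1.94 = 1.165 = (1 + 5.56 λ)/(1 + 2.56 λ).
Solving: λ (I_D1 V_DS2 − I_D2 V_DS1) = I_D2 − I_D1, so λ = (2.26 − 1.94) / (1.94 × 5.56 − 2.26 × 2.56) = 0.32 / 5 = 0.064 V⁻¹.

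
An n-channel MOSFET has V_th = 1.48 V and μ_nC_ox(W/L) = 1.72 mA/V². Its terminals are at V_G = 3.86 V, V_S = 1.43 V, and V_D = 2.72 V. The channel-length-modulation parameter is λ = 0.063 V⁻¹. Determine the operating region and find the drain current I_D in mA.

Saturation; I_D = 0.839 mA

V_GS = V_G − V_S = 3.86 − 1.43 = 2.43 V; V_DS = V_D − V_S = 2.72 − 1.43 = 1.29 V.
V_ov = V_GS − V_th = 2.43 − 1.48 = 0.95 V.
Since V_DS = 1.29 V ≥ V_ov = 0.95 V, the device is in saturation.
I_D = ½ k_n V_ov² (1 + λ V_DS) = 0.5 × 1.72 × 0.95² × (1 + 0.063 × 1.29) = 0.839 mA.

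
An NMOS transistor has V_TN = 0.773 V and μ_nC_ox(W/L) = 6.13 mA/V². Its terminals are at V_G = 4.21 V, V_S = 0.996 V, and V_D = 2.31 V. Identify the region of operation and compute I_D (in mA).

V_GS = V_G − V_S = 4.21 − 0.996 = 3.21 V; V_DS = V_D − V_S = 2.31 − 0.996 = 1.31 V.
V_ov = V_GS − V_TN = 3.21 − 0.773 = 2.44 V.
Since V_DS = 1.31 V < V_ov = 2.44 V, the device is in the triode region.
I_D = k_n [V_ov · V_DS − ½ V_DS²] = 6.13 × [2.44 × 1.31 − 0.5 × 1.31²] = 14.4 mA.

Triode; I_D = 14.4 mA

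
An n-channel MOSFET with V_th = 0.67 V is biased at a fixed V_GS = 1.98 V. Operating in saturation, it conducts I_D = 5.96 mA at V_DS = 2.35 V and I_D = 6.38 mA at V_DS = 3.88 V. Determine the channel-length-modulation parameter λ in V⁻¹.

λ = 0.0516 V⁻¹

With V_GS fixed, I_D ∝ (1 + λ V_DS) in saturation, so I_D2/I_D1 = (1 + λ V_DS2)/(1 + λ V_DS1).
6.38/5.96 = 1.07 = (1 + 3.88 λ)/(1 + 2.35 λ).
Solving: λ (I_D1 V_DS2 − I_D2 V_DS1) = I_D2 − I_D1, so λ = (6.38 − 5.96) / (5.96 × 3.88 − 6.38 × 2.35) = 0.42 / 8.13 = 0.0516 V⁻¹.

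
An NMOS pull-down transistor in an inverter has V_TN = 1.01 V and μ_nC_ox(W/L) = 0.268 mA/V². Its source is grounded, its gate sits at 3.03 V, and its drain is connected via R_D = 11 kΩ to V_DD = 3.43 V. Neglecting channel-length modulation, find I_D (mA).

I_D = 0.261 mA

V_GS = V_G = 3.03 V, so V_ov = 3.03 − 1.01 = 2.02 V.
Assume saturation: I_D = ½ k_n V_ov² = 0.5 × 0.268 × 2.02² = 0.547 mA, giving V_DS = V_DD − I_D R_D = 3.43 − 0.547 × 11 = -2.58 V.
But -2.58 V < V_ov = 2.02 V, so the device is actually in triode.
In triode I_D = k_n[V_ov V_DS − ½ V_DS²] and I_D = (V_DD − V_DS)/R_D. Equating: 1.47 V_DS² − 6.955 V_DS + 3.43 = 0, giving V_DS = 0.56 V (the root below V_ov).
I_D = (3.43 − 0.56) / 11 = 0.261 mA.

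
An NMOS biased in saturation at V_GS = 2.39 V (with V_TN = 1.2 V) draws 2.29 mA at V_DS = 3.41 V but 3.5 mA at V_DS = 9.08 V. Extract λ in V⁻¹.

λ = 0.137 V⁻¹

With V_GS fixed, I_D ∝ (1 + λ V_DS) in saturation, so I_D2/I_D1 = (1 + λ V_DS2)/(1 + λ V_DS1).
3.5/2.29 = 1.528 = (1 + 9.08 λ)/(1 + 3.41 λ).
Solving: λ (I_D1 V_DS2 − I_D2 V_DS1) = I_D2 − I_D1, so λ = (3.5 − 2.29) / (2.29 × 9.08 − 3.5 × 3.41) = 1.21 / 8.86 = 0.137 V⁻¹.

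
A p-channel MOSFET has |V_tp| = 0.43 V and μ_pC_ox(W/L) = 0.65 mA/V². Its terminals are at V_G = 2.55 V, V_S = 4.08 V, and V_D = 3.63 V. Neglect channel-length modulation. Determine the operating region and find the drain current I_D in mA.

V_SG = V_S − V_G = 4.08 − 2.55 = 1.53 V; V_SD = V_S − V_D = 4.08 − 3.63 = 0.45 V.
V_ov = V_SG − |V_tp| = 1.53 − 0.43 = 1.1 V.
Since V_SD = 0.45 V < V_ov = 1.1 V, the device is in the triode region.
I_D = k_p [V_ov · V_SD − ½ V_SD²] = 0.65 × [1.1 × 0.45 − 0.5 × 0.45²] = 0.256 mA.

Triode; I_D = 0.256 mA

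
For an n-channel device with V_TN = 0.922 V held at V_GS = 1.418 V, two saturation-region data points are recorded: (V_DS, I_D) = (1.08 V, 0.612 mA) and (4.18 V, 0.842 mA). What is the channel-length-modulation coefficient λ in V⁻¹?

λ = 0.139 V⁻¹

With V_GS fixed, I_D ∝ (1 + λ V_DS) in saturation, so I_D2/I_D1 = (1 + λ V_DS2)/(1 + λ V_DS1).
0.842/0.612 = 1.376 = (1 + 4.18 λ)/(1 + 1.08 λ).
Solving: λ (I_D1 V_DS2 − I_D2 V_DS1) = I_D2 − I_D1, so λ = (0.842 − 0.612) / (0.612 × 4.18 − 0.842 × 1.08) = 0.23 / 1.65 = 0.139 V⁻¹.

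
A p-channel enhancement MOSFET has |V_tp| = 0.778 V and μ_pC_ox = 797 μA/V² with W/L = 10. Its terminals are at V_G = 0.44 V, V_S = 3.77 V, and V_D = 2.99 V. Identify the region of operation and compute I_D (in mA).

Triode; I_D = 13.4 mA

V_SG = V_S − V_G = 3.77 − 0.44 = 3.33 V; V_SD = V_S − V_D = 3.77 − 2.99 = 0.78 V.
k_p = μ_pC_ox · (W/L) = 7.97 mA/V².
V_ov = V_SG − |V_tp| = 3.33 − 0.778 = 2.55 V.
Since V_SD = 0.78 V < V_ov = 2.55 V, the device is in the triode region.
I_D = k_p [V_ov · V_SD − ½ V_SD²] = 7.97 × [2.55 × 0.78 − 0.5 × 0.78²] = 13.4 mA.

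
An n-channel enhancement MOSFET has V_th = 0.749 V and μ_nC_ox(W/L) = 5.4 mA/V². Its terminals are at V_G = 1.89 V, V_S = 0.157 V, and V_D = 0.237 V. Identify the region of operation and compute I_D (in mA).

V_GS = V_G − V_S = 1.89 − 0.157 = 1.73 V; V_DS = V_D − V_S = 0.237 − 0.157 = 0.08 V.
V_ov = V_GS − V_th = 1.73 − 0.749 = 0.984 V.
Since V_DS = 0.08 V < V_ov = 0.984 V, the device is in the triode region.
I_D = k_n [V_ov · V_DS − ½ V_DS²] = 5.4 × [0.984 × 0.08 − 0.5 × 0.08²] = 0.408 mA.

Triode; I_D = 0.408 mA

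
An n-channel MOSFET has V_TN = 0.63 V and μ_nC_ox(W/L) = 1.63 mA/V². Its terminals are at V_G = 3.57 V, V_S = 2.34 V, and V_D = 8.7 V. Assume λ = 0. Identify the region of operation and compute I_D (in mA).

Saturation; I_D = 0.293 mA

V_GS = V_G − V_S = 3.57 − 2.34 = 1.23 V; V_DS = V_D − V_S = 8.7 − 2.34 = 6.36 V.
V_ov = V_GS − V_TN = 1.23 − 0.63 = 0.6 V.
Since V_DS = 6.36 V ≥ V_ov = 0.6 V, the device is in saturation.
I_D = ½ k_n V_ov² = 0.5 × 1.63 × 0.6² = 0.293 mA.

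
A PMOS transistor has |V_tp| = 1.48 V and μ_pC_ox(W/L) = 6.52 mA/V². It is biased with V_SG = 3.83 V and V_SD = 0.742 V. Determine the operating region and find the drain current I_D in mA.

Triode; I_D = 9.57 mA

V_ov = V_SG − |V_tp| = 3.83 − 1.48 = 2.35 V.
Since V_SD = 0.742 V < V_ov = 2.35 V, the device is in the triode region.
I_D = k_p [V_ov · V_SD − ½ V_SD²] = 6.52 × [2.35 × 0.742 − 0.5 × 0.742²] = 9.57 mA.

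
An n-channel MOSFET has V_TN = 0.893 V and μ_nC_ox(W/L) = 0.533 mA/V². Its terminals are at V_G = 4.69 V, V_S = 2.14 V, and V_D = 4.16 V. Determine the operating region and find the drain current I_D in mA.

V_GS = V_G − V_S = 4.69 − 2.14 = 2.55 V; V_DS = V_D − V_S = 4.16 − 2.14 = 2.02 V.
V_ov = V_GS − V_TN = 2.55 − 0.893 = 1.66 V.
Since V_DS = 2.02 V ≥ V_ov = 1.66 V, the device is in saturation.
I_D = ½ k_n V_ov² = 0.5 × 0.533 × 1.66² = 0.732 mA.

Saturation; I_D = 0.732 mA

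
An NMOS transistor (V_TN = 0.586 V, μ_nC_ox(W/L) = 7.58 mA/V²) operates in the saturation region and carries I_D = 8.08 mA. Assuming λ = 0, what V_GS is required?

In saturation I_D = ½ k_n (V_GS − V_TN)², so V_GS − V_TN = √(2 I_D / k_n) = √(2 × 8.08 / 7.58) = 1.46 V.
V_GS = 0.586 + 1.46 = 2.05 V.

V_GS = 2.05 V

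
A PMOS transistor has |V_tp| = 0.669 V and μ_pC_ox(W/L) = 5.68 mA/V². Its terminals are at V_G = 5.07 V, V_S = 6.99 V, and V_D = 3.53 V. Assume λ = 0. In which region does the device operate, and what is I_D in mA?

V_SG = V_S − V_G = 6.99 − 5.07 = 1.92 V; V_SD = V_S − V_D = 6.99 − 3.53 = 3.46 V.
V_ov = V_SG − |V_tp| = 1.92 − 0.669 = 1.25 V.
Since V_SD = 3.46 V ≥ V_ov = 1.25 V, the device is in saturation.
I_D = ½ k_p V_ov² = 0.5 × 5.68 × 1.25² = 4.44 mA.

Saturation; I_D = 4.44 mA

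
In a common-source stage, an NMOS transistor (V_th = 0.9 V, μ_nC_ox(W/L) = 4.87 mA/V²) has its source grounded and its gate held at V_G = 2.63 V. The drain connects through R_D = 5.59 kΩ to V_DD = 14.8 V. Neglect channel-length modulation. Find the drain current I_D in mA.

I_D = 2.59 mA

V_GS = V_G = 2.63 V, so V_ov = 2.63 − 0.9 = 1.73 V.
Assume saturation: I_D = ½ k_n V_ov² = 0.5 × 4.87 × 1.73² = 7.29 mA, giving V_DS = V_DD − I_D R_D = 14.8 − 7.29 × 5.59 = -25.9 V.
But -25.9 V < V_ov = 1.73 V, so the device is actually in triode.
In triode I_D = k_n[V_ov V_DS − ½ V_DS²] and I_D = (V_DD − V_DS)/R_D. Equating: 13.6 V_DS² − 48.1 V_DS + 14.8 = 0, giving V_DS = 0.341 V (the root below V_ov).
I_D = (14.8 − 0.341) / 5.59 = 2.59 mA.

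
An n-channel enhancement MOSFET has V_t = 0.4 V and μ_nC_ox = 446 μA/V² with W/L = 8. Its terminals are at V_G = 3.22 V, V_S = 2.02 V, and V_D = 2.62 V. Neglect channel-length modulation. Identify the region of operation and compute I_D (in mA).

Triode; I_D = 1.07 mA

V_GS = V_G − V_S = 3.22 − 2.02 = 1.2 V; V_DS = V_D − V_S = 2.62 − 2.02 = 0.6 V.
k_n = μ_nC_ox · (W/L) = 3.568 mA/V².
V_ov = V_GS − V_t = 1.2 − 0.4 = 0.8 V.
Since V_DS = 0.6 V < V_ov = 0.8 V, the device is in the triode region.
I_D = k_n [V_ov · V_DS − ½ V_DS²] = 3.568 × [0.8 × 0.6 − 0.5 × 0.6²] = 1.07 mA.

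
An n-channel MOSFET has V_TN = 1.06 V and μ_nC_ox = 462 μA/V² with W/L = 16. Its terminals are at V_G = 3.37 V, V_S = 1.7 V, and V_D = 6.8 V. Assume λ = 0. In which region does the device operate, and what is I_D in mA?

V_GS = V_G − V_S = 3.37 − 1.7 = 1.67 V; V_DS = V_D − V_S = 6.8 − 1.7 = 5.1 V.
k_n = μ_nC_ox · (W/L) = 7.392 mA/V².
V_ov = V_GS − V_TN = 1.67 − 1.06 = 0.61 V.
Since V_DS = 5.1 V ≥ V_ov = 0.61 V, the device is in saturation.
I_D = ½ k_n V_ov² = 0.5 × 7.392 × 0.61² = 1.38 mA.

Saturation; I_D = 1.38 mA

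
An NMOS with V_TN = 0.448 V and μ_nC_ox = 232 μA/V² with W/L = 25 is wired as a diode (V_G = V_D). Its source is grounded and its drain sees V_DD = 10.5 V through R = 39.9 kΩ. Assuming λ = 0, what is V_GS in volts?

With gate tied to drain, V_GS = V_DS ≥ V_GS − V_TN, so the device is in saturation.
k_n = μ_nC_ox · (W/L) = 5.8 mA/V².
KCL at the drain: ½ k_n (V_GS − V_TN)² = (V_DD − V_GS)/R.
Let x = V_GS − 0.448. Then 116 x² + x − 10.05 = 0, giving x = 0.29 V (positive root), so V_GS = 0.738 V.
I_D = (V_DD − V_GS)/R = (10.5 − 0.738) / 39.9 = 0.245 mA.

V_GS = 0.738 V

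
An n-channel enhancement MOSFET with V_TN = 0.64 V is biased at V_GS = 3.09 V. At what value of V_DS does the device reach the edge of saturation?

V_DS,sat = 2.45 V

The boundary between triode and saturation is V_DS = V_GS − V_TN = V_ov.
V_ov = 3.09 − 0.64 = 2.45 V.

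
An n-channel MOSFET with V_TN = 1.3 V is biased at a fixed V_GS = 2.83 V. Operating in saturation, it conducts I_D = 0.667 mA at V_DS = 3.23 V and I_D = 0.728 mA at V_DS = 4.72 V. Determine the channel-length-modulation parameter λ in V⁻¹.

With V_GS fixed, I_D ∝ (1 + λ V_DS) in saturation, so I_D2/I_D1 = (1 + λ V_DS2)/(1 + λ V_DS1).
0.728/0.667 = 1.091 = (1 + 4.72 λ)/(1 + 3.23 λ).
Solving: λ (I_D1 V_DS2 − I_D2 V_DS1) = I_D2 − I_D1, so λ = (0.728 − 0.667) / (0.667 × 4.72 − 0.728 × 3.23) = 0.061 / 0.797 = 0.0766 V⁻¹.

λ = 0.0766 V⁻¹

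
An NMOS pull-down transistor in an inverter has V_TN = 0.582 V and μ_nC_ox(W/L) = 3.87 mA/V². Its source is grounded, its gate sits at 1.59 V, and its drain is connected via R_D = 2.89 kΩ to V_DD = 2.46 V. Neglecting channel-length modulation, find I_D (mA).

V_GS = V_G = 1.59 V, so V_ov = 1.59 − 0.582 = 1.01 V.
Assume saturation: I_D = ½ k_n V_ov² = 0.5 × 3.87 × 1.01² = 1.97 mA, giving V_DS = V_DD − I_D R_D = 2.46 − 1.97 × 2.89 = -3.22 V.
But -3.22 V < V_ov = 1.01 V, so the device is actually in triode.
In triode I_D = k_n[V_ov V_DS − ½ V_DS²] and I_D = (V_DD − V_DS)/R_D. Equating: 5.59 V_DS² − 12.27 V_DS + 2.46 = 0, giving V_DS = 0.223 V (the root below V_ov).
I_D = (2.46 − 0.223) / 2.89 = 0.774 mA.

I_D = 0.774 mA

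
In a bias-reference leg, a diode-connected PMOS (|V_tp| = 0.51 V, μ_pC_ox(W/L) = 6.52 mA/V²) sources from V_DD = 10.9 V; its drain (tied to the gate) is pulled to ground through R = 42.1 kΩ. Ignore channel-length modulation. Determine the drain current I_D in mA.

With gate tied to drain, V_SG = V_SD ≥ V_SG − |V_tp|, so the device is in saturation.
KCL at the drain: ½ k_p (V_SG − |V_tp|)² = (V_DD − V_SG)/R.
Let x = V_SG − 0.51. Then 137 x² + x − 10.39 = 0, giving x = 0.272 V (positive root), so V_SG = 0.782 V.
I_D = (V_DD − V_SG)/R = (10.9 − 0.782) / 42.1 = 0.24 mA.

I_D = 0.240 mA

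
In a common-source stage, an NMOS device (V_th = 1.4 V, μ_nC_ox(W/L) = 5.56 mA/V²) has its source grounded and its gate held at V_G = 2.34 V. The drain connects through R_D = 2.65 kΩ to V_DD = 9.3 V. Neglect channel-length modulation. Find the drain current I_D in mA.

I_D = 2.46 mA

V_GS = V_G = 2.34 V, so V_ov = 2.34 − 1.4 = 0.94 V.
Assume saturation: I_D = ½ k_n V_ov² = 0.5 × 5.56 × 0.94² = 2.46 mA, giving V_DS = V_DD − I_D R_D = 9.3 − 2.46 × 2.65 = 2.79 V.
V_DS = 2.79 V ≥ V_ov = 0.94 V, confirming saturation.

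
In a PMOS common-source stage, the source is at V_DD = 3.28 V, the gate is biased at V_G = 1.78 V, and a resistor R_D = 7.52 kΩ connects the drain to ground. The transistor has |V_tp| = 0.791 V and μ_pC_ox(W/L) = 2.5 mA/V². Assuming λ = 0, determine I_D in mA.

V_SG = V_DD − V_G = 3.28 − 1.78 = 1.5 V, so V_ov = 1.5 − 0.791 = 0.709 V.
Assume saturation: I_D = ½ k_p V_ov² = 0.5 × 2.5 × 0.709² = 0.628 mA, giving V_SD = V_DD − I_D R_D = 3.28 − 0.628 × 7.52 = -1.45 V.
But -1.45 V < V_ov = 0.709 V, so the device is actually in triode.
In triode I_D = k_p[V_ov V_SD − ½ V_SD²] and I_D = (V_DD − V_SD)/R_D. Equating: 9.4 V_SD² − 14.33 V_SD + 3.28 = 0, giving V_SD = 0.281 V (the root below V_ov).
I_D = (3.28 − 0.281) / 7.52 = 0.399 mA.

I_D = 0.399 mA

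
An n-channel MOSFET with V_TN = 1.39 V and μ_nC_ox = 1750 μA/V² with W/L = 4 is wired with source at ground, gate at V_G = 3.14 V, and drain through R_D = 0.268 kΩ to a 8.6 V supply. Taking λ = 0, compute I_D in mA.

V_GS = V_G = 3.14 V, so V_ov = 3.14 − 1.39 = 1.75 V.
k_n = μ_nC_ox · (W/L) = 7 mA/V².
Assume saturation: I_D = ½ k_n V_ov² = 0.5 × 7 × 1.75² = 10.7 mA, giving V_DS = V_DD − I_D R_D = 8.6 − 10.7 × 0.268 = 5.73 V.
V_DS = 5.73 V ≥ V_ov = 1.75 V, confirming saturation.

I_D = 10.7 mA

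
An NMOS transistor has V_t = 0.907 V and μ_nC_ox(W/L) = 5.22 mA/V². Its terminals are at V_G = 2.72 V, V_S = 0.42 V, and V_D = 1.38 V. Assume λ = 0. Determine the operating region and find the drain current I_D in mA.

Triode; I_D = 4.58 mA

V_GS = V_G − V_S = 2.72 − 0.42 = 2.3 V; V_DS = V_D − V_S = 1.38 − 0.42 = 0.96 V.
V_ov = V_GS − V_t = 2.3 − 0.907 = 1.39 V.
Since V_DS = 0.96 V < V_ov = 1.39 V, the device is in the triode region.
I_D = k_n [V_ov · V_DS − ½ V_DS²] = 5.22 × [1.39 × 0.96 − 0.5 × 0.96²] = 4.58 mA.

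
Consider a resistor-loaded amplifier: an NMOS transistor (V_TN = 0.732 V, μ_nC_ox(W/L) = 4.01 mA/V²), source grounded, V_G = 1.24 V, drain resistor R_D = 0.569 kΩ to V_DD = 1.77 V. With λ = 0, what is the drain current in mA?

V_GS = V_G = 1.24 V, so V_ov = 1.24 − 0.732 = 0.508 V.
Assume saturation: I_D = ½ k_n V_ov² = 0.5 × 4.01 × 0.508² = 0.517 mA, giving V_DS = V_DD − I_D R_D = 1.77 − 0.517 × 0.569 = 1.48 V.
V_DS = 1.48 V ≥ V_ov = 0.508 V, confirming saturation.

I_D = 0.517 mA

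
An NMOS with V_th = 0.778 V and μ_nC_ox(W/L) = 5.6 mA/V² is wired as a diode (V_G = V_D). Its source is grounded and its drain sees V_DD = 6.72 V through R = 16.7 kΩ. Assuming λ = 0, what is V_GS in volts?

With gate tied to drain, V_GS = V_DS ≥ V_GS − V_th, so the device is in saturation.
KCL at the drain: ½ k_n (V_GS − V_th)² = (V_DD − V_GS)/R.
Let x = V_GS − 0.778. Then 46.8 x² + x − 5.942 = 0, giving x = 0.346 V (positive root), so V_GS = 1.12 V.
I_D = (V_DD − V_GS)/R = (6.72 − 1.12) / 16.7 = 0.335 mA.

V_GS = 1.12 V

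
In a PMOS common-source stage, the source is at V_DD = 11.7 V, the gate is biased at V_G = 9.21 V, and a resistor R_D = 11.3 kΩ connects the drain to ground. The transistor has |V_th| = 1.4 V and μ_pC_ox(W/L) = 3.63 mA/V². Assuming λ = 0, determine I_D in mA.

V_SG = V_DD − V_G = 11.7 − 9.21 = 2.49 V, so V_ov = 2.49 − 1.4 = 1.09 V.
Assume saturation: I_D = ½ k_p V_ov² = 0.5 × 3.63 × 1.09² = 2.16 mA, giving V_SD = V_DD − I_D R_D = 11.7 − 2.16 × 11.3 = -12.7 V.
But -12.7 V < V_ov = 1.09 V, so the device is actually in triode.
In triode I_D = k_p[V_ov V_SD − ½ V_SD²] and I_D = (V_DD − V_SD)/R_D. Equating: 20.5 V_SD² − 45.71 V_SD + 11.7 = 0, giving V_SD = 0.295 V (the root below V_ov).
I_D = (11.7 − 0.295) / 11.3 = 1.01 mA.

I_D = 1.01 mA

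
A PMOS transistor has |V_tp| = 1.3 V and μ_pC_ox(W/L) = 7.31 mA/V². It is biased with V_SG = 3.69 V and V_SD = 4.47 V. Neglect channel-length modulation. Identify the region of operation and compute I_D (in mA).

Saturation; I_D = 20.9 mA

V_ov = V_SG − |V_tp| = 3.69 − 1.3 = 2.39 V.
Since V_SD = 4.47 V ≥ V_ov = 2.39 V, the device is in saturation.
I_D = ½ k_p V_ov² = 0.5 × 7.31 × 2.39² = 20.9 mA.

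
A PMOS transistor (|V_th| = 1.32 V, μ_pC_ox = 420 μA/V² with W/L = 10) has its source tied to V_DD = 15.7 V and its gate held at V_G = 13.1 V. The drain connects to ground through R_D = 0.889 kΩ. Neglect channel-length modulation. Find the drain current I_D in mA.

V_SG = V_DD − V_G = 15.7 − 13.1 = 2.6 V, so V_ov = 2.6 − 1.32 = 1.28 V.
k_p = μ_pC_ox · (W/L) = 4.2 mA/V².
Assume saturation: I_D = ½ k_p V_ov² = 0.5 × 4.2 × 1.28² = 3.44 mA, giving V_SD = V_DD − I_D R_D = 15.7 − 3.44 × 0.889 = 12.6 V.
V_SD = 12.6 V ≥ V_ov = 1.28 V, confirming saturation.

I_D = 3.44 mA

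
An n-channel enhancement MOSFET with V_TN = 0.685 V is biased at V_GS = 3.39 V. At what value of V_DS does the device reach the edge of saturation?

V_DS,sat = 2.71 V

The boundary between triode and saturation is V_DS = V_GS − V_TN = V_ov.
V_ov = 3.39 − 0.685 = 2.71 V.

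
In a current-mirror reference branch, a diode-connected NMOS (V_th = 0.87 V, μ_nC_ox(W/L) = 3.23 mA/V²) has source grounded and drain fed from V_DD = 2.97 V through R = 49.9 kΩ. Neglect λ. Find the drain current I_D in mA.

I_D = 0.0390 mA

With gate tied to drain, V_GS = V_DS ≥ V_GS − V_th, so the device is in saturation.
KCL at the drain: ½ k_n (V_GS − V_th)² = (V_DD − V_GS)/R.
Let x = V_GS − 0.87. Then 80.6 x² + x − 2.1 = 0, giving x = 0.155 V (positive root), so V_GS = 1.03 V.
I_D = (V_DD − V_GS)/R = (2.97 − 1.03) / 49.9 = 0.039 mA.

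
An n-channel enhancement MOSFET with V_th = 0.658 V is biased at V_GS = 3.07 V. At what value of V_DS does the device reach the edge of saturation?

V_DS,sat = 2.41 V

The boundary between triode and saturation is V_DS = V_GS − V_th = V_ov.
V_ov = 3.07 − 0.658 = 2.41 V.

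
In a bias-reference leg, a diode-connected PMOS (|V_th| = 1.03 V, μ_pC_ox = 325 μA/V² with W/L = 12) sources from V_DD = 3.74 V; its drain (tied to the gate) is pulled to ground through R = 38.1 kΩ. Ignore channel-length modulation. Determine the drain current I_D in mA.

I_D = 0.0663 mA

With gate tied to drain, V_SG = V_SD ≥ V_SG − |V_th|, so the device is in saturation.
k_p = μ_pC_ox · (W/L) = 3.9 mA/V².
KCL at the drain: ½ k_p (V_SG − |V_th|)² = (V_DD − V_SG)/R.
Let x = V_SG − 1.03. Then 74.3 x² + x − 2.71 = 0, giving x = 0.184 V (positive root), so V_SG = 1.21 V.
I_D = (V_DD − V_SG)/R = (3.74 − 1.21) / 38.1 = 0.0663 mA.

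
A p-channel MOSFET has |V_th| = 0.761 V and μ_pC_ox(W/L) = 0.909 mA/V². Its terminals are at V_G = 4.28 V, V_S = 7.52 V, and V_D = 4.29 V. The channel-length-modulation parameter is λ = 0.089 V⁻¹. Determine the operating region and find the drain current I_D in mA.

V_SG = V_S − V_G = 7.52 − 4.28 = 3.24 V; V_SD = V_S − V_D = 7.52 − 4.29 = 3.23 V.
V_ov = V_SG − |V_th| = 3.24 − 0.761 = 2.48 V.
Since V_SD = 3.23 V ≥ V_ov = 2.48 V, the device is in saturation.
I_D = ½ k_p V_ov² (1 + λ V_SD) = 0.5 × 0.909 × 2.48² × (1 + 0.089 × 3.23) = 3.6 mA.

Saturation; I_D = 3.60 mA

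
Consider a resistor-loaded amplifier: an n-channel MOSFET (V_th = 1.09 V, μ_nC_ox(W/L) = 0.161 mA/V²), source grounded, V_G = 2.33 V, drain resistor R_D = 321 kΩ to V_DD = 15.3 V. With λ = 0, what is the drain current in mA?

I_D = 0.0468 mA

V_GS = V_G = 2.33 V, so V_ov = 2.33 − 1.09 = 1.24 V.
Assume saturation: I_D = ½ k_n V_ov² = 0.5 × 0.161 × 1.24² = 0.124 mA, giving V_DS = V_DD − I_D R_D = 15.3 − 0.124 × 321 = -24.4 V.
But -24.4 V < V_ov = 1.24 V, so the device is actually in triode.
In triode I_D = k_n[V_ov V_DS − ½ V_DS²] and I_D = (V_DD − V_DS)/R_D. Equating: 25.8 V_DS² − 65.08 V_DS + 15.3 = 0, giving V_DS = 0.262 V (the root below V_ov).
I_D = (15.3 − 0.262) / 321 = 0.0468 mA.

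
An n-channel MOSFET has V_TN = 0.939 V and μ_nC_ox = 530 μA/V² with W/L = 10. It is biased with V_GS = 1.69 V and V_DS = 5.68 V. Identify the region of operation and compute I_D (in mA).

k_n = μ_nC_ox · (W/L) = 5.3 mA/V².
V_ov = V_GS − V_TN = 1.69 − 0.939 = 0.751 V.
Since V_DS = 5.68 V ≥ V_ov = 0.751 V, the device is in saturation.
I_D = ½ k_n V_ov² = 0.5 × 5.3 × 0.751² = 1.49 mA.

Saturation; I_D = 1.49 mA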